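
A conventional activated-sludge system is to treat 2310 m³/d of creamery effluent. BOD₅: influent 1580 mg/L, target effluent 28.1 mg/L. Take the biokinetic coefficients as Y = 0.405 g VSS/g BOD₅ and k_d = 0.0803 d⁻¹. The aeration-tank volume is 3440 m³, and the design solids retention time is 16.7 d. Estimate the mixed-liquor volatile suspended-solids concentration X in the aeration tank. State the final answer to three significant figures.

X ≈ 3010 mg/L

Solving the biomass balance for X: X = Y Q (S₀−S) θ_c / [V (1+k_d θ_c)] = 0.405 × 2310 × (1580 − 28.1) × 16.7 / [3440 × (1 + 0.0803 × 16.7)] = 3011 mg/L.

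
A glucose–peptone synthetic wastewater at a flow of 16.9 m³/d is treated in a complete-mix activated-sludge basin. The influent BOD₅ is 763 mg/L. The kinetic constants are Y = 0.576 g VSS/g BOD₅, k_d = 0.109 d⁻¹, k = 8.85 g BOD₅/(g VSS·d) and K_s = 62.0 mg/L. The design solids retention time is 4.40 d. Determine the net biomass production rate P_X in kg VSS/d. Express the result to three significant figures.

P_X ≈ 4.99 kg VSS/d

For a completely mixed reactor with recycle the Lawrence–McCarty relation gives S = K_s·(1 + k_d·θ_c) / [θ_c·(Y·k − k_d) − 1] = 62.0 × (1 + 0.109 × 4.40) / [4.40 × (0.576 × 8.85 − 0.109) − 1] = 91.74 / 20.95 = 4.379 mg/L.
The observed yield is Y_obs = Y/(1 + k_d·θ_c) = 0.576 / (1 + 0.109 × 4.40) = 0.576 / 1.480 = 0.3893 g VSS per g BOD₅ removed.
Mass of BOD₅ removed per day: Q(S₀ − S) = 16.9 × 758.6 g/m³ = 12.82 kg/d.
Net biomass production P_X = Y_obs × Q·(S₀ − S) = 0.3893 × 12.82 = 4.991 kg VSS/d.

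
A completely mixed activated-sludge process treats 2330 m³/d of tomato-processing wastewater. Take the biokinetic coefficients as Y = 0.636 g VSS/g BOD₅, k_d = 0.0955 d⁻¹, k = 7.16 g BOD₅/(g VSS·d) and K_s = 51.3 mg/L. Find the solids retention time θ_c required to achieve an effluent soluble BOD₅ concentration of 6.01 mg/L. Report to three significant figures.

Specific growth rate at S = 6.01 mg/L: μ = YkS/(K_s+S) = 0.636·7.16·6.01/(51.3+6.01) = 0.4775 d⁻¹.
θ_c = 1/(μ − k_d) = 1/(0.4775 − 0.0955) = 1/0.3820 = 2.617 d.

θ_c ≈ 2.62 d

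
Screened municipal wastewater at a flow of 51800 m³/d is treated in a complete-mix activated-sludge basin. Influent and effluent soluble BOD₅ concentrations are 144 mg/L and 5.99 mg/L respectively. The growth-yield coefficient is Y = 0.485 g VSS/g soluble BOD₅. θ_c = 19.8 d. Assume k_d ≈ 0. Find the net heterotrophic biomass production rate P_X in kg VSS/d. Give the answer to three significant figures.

P_X ≈ 3470 kg VSS/d

No decay correction is needed, so Y_obs = Y = 0.485.
ΔS = 144 − 5.99 = 138.0 mg/L, so the substrate removal rate is 51800 × 138.0/1000 = 7149 kg soluble BOD₅/d.
Biomass produced: P_X = Y_obs·Q·ΔS = 0.4850 × 7149 ≈ 3467 kg VSS/d.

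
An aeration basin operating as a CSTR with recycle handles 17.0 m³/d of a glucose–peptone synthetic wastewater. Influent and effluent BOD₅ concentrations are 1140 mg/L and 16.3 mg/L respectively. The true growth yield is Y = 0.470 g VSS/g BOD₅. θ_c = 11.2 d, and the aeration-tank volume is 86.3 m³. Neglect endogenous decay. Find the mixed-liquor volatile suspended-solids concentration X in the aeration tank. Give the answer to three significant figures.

From V·X = Y·Q·(S₀ − S)·θ_c (decay neglected): X = 0.470 × 17.0 × (1140 − 16.3) × 11.2 / 86.3 = 1165 mg/L.

X ≈ 1170 mg/L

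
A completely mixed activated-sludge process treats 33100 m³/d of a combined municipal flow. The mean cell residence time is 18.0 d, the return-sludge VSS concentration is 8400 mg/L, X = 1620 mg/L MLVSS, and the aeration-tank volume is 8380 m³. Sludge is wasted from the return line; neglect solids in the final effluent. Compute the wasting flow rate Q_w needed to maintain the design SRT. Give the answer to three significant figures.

Q_w ≈ 89.8 m³/d

Q_w = (V·X)/(θ_c X_r) = 8380 × 1620 / (18.0 × 8400) = 89.79 m³/d.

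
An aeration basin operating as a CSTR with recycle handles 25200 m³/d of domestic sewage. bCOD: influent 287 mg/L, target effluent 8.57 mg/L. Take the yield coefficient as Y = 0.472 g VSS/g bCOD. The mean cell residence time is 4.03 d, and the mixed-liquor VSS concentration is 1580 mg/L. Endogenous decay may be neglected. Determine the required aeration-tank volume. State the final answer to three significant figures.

V ≈ 8450 m³

V·X = Y·Q·ΔS·θ_c gives V = 0.472 × 25200 × (287 − 8.57) × 4.03 / 1580 = 8447 m³.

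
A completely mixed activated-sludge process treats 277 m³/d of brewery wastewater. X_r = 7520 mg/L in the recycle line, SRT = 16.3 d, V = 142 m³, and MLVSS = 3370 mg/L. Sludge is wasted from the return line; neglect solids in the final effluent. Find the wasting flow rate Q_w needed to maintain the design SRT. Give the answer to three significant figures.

Q_w ≈ 3.90 m³/d

Q_w = (V·X)/(θ_c X_r) = 142.0 × 3370 / (16.3 × 7520) = 3.904 m³/d.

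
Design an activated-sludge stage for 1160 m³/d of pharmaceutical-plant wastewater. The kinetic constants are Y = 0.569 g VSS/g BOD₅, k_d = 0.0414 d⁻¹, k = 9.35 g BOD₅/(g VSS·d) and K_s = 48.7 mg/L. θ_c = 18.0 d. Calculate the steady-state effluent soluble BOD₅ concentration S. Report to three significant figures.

S ≈ 0.904 mg/L

Effluent substrate depends only on kinetics and SRT: S = K_s(1 + k_d θ_c) / [θ_c(Yk − k_d) − 1] = 48.7 × (1 + 0.0414 × 18.0) / [18.0 × (0.569 × 9.35 − 0.0414) − 1] = 84.99 / 94.02 = 0.9040 mg/L.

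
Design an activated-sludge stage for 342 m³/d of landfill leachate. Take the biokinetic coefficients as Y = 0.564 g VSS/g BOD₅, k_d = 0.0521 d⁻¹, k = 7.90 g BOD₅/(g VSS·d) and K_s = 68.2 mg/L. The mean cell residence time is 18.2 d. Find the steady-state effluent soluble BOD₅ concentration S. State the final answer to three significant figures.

Effluent substrate depends only on kinetics and SRT: S = K_s(1 + k_d θ_c) / [θ_c(Yk − k_d) − 1] = 68.2 × (1 + 0.0521 × 18.2) / [18.2 × (0.564 × 7.90 − 0.0521) − 1] = 132.9 / 79.14 = 1.679 mg/L.

S ≈ 1.68 mg/L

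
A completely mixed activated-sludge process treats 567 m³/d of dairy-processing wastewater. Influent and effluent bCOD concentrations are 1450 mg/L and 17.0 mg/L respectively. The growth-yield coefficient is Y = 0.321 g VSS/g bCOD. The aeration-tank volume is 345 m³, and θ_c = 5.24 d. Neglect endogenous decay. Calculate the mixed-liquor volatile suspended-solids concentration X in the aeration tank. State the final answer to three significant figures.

X = Y·Q·ΔS·θ_c / V = 0.321 × 567 × (1450 − 17.0) × 5.24 / 345 = 3961 mg/L.

X ≈ 3960 mg/L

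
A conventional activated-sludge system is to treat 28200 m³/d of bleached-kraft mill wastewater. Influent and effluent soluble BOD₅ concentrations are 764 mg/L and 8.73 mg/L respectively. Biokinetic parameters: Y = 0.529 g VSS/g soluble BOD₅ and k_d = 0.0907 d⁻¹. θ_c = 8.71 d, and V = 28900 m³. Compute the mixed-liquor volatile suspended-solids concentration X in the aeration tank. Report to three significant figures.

X ≈ 1900 mg/L

From V·X·(1 + k_d·θ_c) = Y·Q·(S₀ − S)·θ_c: X = 0.529 × 28200 × (764 − 8.73) × 8.71 / [28900 × (1 + 0.0907 × 8.71)] = 1897 mg/L.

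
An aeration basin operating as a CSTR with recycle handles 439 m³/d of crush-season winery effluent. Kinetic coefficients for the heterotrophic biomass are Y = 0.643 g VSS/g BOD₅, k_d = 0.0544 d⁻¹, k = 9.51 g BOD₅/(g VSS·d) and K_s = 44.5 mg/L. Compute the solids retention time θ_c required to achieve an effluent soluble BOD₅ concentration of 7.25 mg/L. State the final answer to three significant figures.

At the target effluent, Y k S/(K_s+S) = 0.643×9.51×7.25/51.75 = 0.8567 d⁻¹.
1/θ_c = 0.8567 − 0.0544 = 0.8023 d⁻¹, so θ_c = 1.246 d.

θ_c ≈ 1.25 d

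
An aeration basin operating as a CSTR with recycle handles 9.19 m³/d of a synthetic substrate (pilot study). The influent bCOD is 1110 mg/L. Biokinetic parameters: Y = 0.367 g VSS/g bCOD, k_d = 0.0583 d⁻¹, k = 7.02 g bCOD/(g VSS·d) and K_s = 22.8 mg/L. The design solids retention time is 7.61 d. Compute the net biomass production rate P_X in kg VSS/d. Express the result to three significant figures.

P_X ≈ 2.59 kg VSS/d

For a completely mixed reactor with recycle the Lawrence–McCarty relation gives S = K_s·(1 + k_d·θ_c) / [θ_c·(Y·k − k_d) − 1] = 22.8 × (1 + 0.0583 × 7.61) / [7.61 × (0.367 × 7.02 − 0.0583) − 1] = 32.92 / 18.16 = 1.812 mg/L.
Y_obs = Y / (1 + k_d θ_c) = 0.367 / (1 + 0.0583 × 7.61) = 0.367 / 1.444 = 0.2542.
Substrate removed = Q·(S₀ − S) = 9.19 m³/d × (1110 − 1.81) g/m³ = 1.02×10^4 g/d = 10.18 kg/d.
P_X = Y_obs · Q(S₀ − S) = 0.2542 × 10.18 = 2.589 kg VSS/d.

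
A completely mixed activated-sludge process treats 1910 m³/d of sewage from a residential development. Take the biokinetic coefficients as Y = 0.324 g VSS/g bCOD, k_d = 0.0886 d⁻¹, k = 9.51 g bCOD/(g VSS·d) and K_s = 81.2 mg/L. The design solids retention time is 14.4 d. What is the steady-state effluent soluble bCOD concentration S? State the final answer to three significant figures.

Effluent substrate depends only on kinetics and SRT: S = K_s(1 + k_d θ_c) / [θ_c(Yk − k_d) − 1] = 81.2 × (1 + 0.0886 × 14.4) / [14.4 × (0.324 × 9.51 − 0.0886) − 1] = 184.8 / 42.09 = 4.390 mg/L.

S ≈ 4.39 mg/L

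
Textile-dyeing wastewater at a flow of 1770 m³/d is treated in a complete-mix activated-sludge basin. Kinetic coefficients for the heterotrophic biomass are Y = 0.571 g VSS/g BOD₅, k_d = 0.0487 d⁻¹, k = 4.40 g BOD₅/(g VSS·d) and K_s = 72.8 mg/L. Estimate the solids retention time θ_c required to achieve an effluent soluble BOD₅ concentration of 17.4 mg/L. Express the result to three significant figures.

θ_c ≈ 2.29 d

Specific growth rate at S = 17.4 mg/L: μ = YkS/(K_s+S) = 0.571·4.40·17.4/(72.8+17.4) = 0.4847 d⁻¹.
Then 1/θ_c = μ − k_d = 0.4847 − 0.0487 = 0.4360 d⁻¹, giving θ_c = 2.294 d.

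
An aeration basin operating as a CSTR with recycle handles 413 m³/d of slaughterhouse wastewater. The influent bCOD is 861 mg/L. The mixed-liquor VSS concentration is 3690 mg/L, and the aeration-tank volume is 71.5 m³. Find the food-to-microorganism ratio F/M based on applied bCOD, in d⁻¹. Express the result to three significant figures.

F/M ≈ 1.35 d⁻¹

F/M = applied load / biomass = Q·S₀/(V·X) = 413 × 861 / (71.50 × 3690) = 1.348 d⁻¹.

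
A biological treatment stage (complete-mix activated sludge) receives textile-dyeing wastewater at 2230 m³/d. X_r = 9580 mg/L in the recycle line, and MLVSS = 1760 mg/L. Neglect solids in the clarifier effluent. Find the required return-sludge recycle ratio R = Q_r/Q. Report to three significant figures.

R ≈ 0.225

Mass balance around the secondary clarifier (neglecting effluent solids): R = X / (X_r − X) = 1760 / (9580 − 1760) = 0.2251.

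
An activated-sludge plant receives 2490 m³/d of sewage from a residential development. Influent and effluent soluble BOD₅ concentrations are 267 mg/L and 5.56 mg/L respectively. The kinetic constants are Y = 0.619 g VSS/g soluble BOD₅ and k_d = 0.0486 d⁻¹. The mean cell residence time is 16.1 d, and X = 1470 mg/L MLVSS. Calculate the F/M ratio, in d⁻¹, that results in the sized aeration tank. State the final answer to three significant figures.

F/M ≈ 0.183 d⁻¹

Steady-state biomass mass balance: V·X·(1 + k_d·θ_c) = Y·Q·(S₀ − S)·θ_c, so V = 0.619 × 2490 × (267 − 5.56) × 16.1 / [1470 × (1 + 0.0486 × 16.1)] = 6.49×10^6 / 2620 = 2476 m³.
Food-to-microorganism ratio F/M = Q S₀ / (V X) = 2490 × 267 / (2476 × 1470) = 0.1827 d⁻¹.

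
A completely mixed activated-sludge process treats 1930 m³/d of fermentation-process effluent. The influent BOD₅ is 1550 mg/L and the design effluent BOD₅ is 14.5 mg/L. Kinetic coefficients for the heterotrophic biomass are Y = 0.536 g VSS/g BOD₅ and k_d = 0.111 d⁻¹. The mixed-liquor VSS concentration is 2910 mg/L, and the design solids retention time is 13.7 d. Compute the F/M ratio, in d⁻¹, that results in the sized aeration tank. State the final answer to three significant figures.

F/M ≈ 0.347 d⁻¹

Rearranging the biomass balance for a CMAS with decay, V = Y·Q·ΔS·θ_c / [X·(1+k_d θ_c)] = 0.536 × 1930 × (1550 − 14.5) × 13.7 / [2910 × (1 + 0.111 × 13.7)] = 2.18×10^7 / 7335 = 2967 m³.
Food-to-microorganism ratio F/M = Q S₀ / (V X) = 1930 × 1550 / (2967 × 2910) = 0.3465 d⁻¹.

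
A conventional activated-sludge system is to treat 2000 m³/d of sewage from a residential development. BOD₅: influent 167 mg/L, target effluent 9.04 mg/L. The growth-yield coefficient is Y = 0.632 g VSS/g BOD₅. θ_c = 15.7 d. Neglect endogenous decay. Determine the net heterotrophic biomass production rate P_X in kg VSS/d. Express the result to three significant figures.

No decay correction is needed, so Y_obs = Y = 0.632.
Mass of BOD₅ removed per day: Q(S₀ − S) = 2000 × 158.0 g/m³ = 315.9 kg/d.
Net biomass production P_X = Y_obs × Q·(S₀ − S) = 0.6320 × 315.9 = 199.7 kg VSS/d.

P_X ≈ 200 kg VSS/d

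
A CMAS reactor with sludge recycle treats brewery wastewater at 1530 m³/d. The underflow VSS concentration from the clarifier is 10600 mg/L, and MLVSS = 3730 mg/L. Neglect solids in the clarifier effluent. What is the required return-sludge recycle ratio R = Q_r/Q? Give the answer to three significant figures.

R ≈ 0.543

R = Q_r/Q = X/(X_r − X) = 3730 / (10600 − 3730) = 0.5429.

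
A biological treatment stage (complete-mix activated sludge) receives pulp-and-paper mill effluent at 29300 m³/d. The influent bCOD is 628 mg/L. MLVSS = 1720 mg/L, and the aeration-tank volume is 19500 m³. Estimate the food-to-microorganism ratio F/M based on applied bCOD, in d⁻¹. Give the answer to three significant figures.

F/M ≈ 0.549 d⁻¹

F/M = applied load / biomass = Q·S₀/(V·X) = 29300 × 628 / (19500 × 1720) = 0.5486 d⁻¹.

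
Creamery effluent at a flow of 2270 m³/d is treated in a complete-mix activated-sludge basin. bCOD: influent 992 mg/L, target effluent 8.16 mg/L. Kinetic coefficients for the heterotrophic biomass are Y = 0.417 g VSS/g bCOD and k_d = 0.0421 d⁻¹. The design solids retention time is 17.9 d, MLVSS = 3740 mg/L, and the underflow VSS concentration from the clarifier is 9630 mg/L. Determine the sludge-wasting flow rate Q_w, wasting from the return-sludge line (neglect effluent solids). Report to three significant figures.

From the SRT design equation V = Y Q (S₀−S) θ_c / [X (1 + k_d θ_c)] = 0.417 × 2270 × (992 − 8.16) × 17.9 / [3740 × (1 + 0.0421 × 17.9)] = 1.67×10^7 / 6558 = 2542 m³.
θ_c = V·X/(Q_w·X_r) when wasting from the recycle, so Q_w = V·X/(θ_c·X_r) = 2542 × 3740 / (17.9 × 9630) = 55.15 m³/d.

Q_w ≈ 55.1 m³/d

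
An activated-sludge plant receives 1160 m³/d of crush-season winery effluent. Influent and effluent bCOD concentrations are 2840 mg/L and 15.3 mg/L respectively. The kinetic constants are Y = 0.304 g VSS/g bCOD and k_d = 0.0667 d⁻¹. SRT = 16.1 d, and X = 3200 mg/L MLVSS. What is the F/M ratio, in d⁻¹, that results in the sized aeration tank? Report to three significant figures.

F/M ≈ 0.426 d⁻¹

Steady-state biomass mass balance: V·X·(1 + k_d·θ_c) = Y·Q·(S₀ − S)·θ_c, so V = 0.304 × 1160 × (2840 − 15.3) × 16.1 / [3200 × (1 + 0.0667 × 16.1)] = 1.6×10^7 / 6636 = 2417 m³.
F/M = Q·S₀ / (V·X) = 1160 × 2840 / (2417 × 3200) = 0.4260 g bCOD·(g VSS·d)⁻¹.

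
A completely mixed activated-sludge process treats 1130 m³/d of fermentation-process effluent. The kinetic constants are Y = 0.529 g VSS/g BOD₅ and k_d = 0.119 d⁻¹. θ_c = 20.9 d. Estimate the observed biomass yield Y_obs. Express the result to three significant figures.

Y_obs ≈ 0.152 g VSS/g BOD₅

Y_obs = Y / (1 + k_d θ_c) = 0.529 / (1 + 0.119 × 20.9) = 0.529 / 3.487 = 0.1517.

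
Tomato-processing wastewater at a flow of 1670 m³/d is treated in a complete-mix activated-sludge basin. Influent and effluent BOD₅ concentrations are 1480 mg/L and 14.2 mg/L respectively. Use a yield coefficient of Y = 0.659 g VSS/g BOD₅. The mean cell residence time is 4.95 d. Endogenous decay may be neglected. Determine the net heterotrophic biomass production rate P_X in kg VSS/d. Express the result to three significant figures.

Since k_d ≈ 0, Y_obs = Y = 0.659 g VSS/g BOD₅.
ΔS = 1480 − 14.2 = 1466 mg/L, so the substrate removal rate is 1670 × 1466/1000 = 2448 kg BOD₅/d.
Biomass produced: P_X = Y_obs·Q·ΔS = 0.6590 × 2448 ≈ 1613 kg VSS/d.

P_X ≈ 1610 kg VSS/d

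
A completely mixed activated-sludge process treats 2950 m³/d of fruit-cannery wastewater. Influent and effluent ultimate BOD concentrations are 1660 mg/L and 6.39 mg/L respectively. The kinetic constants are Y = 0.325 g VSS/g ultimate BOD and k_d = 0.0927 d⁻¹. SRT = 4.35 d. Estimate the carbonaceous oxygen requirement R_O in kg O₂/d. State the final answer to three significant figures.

Observed yield with endogenous decay: Y_obs = Y / (1 + k_d·θ_c) = 0.325 / (1 + 0.0927 × 4.35) = 0.325 / 1.403 = 0.2316 g VSS/g ultimate BOD.
Mass of ultimate BOD removed per day: Q(S₀ − S) = 2950 × 1654 g/m³ = 4878 kg/d.
P_X = Y_obs·Q·(S₀ − S) = 0.2316 × 4878 = 1130 kg VSS/d.
R_O = Q·(S₀ − S) − 1.42·P_X = 4878 − 1.42 × 1130 = 3274 kg O₂/d.

R_O ≈ 3270 kg O₂/d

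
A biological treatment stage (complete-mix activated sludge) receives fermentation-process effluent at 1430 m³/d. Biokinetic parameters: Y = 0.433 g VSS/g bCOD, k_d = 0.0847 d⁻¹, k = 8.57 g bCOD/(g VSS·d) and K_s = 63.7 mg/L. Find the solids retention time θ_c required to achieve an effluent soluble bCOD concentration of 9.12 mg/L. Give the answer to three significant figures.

θ_c ≈ 2.63 d

From 1/θ_c = Y·k·S/(K_s + S) − k_d: Y·k·S/(K_s+S) = 0.433 × 8.57 × 9.12 / (63.7 + 9.12) = 0.4647 d⁻¹.
Then 1/θ_c = μ − k_d = 0.4647 − 0.0847 = 0.3800 d⁻¹, giving θ_c = 2.631 d.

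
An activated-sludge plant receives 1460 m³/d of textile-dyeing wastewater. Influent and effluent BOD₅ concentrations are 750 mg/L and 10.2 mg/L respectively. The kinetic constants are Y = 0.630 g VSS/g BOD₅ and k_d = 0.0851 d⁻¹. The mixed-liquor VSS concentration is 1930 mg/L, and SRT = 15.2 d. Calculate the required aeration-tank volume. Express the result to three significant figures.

V ≈ 2340 m³

Steady-state biomass mass balance: V·X·(1 + k_d·θ_c) = Y·Q·(S₀ − S)·θ_c, so V = 0.630 × 1460 × (750 − 10.2) × 15.2 / [1930 × (1 + 0.0851 × 15.2)] = 1.03×10^7 / 4426 = 2337 m³.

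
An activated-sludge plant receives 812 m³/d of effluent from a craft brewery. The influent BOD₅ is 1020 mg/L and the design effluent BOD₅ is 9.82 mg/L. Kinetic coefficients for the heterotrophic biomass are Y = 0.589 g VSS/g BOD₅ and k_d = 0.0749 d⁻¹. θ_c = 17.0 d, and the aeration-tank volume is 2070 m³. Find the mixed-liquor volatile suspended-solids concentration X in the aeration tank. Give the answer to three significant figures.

X ≈ 1750 mg/L

Solving the biomass balance for X: X = Y Q (S₀−S) θ_c / [V (1+k_d θ_c)] = 0.589 × 812 × (1020 − 9.82) × 17.0 / [2070 × (1 + 0.0749 × 17.0)] = 1745 mg/L.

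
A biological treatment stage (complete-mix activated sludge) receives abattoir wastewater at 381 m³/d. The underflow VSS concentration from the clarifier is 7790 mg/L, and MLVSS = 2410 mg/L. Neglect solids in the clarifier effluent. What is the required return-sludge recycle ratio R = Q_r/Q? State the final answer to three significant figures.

R ≈ 0.448

R = Q_r/Q = X/(X_r − X) = 2410 / (7790 − 2410) = 0.4480.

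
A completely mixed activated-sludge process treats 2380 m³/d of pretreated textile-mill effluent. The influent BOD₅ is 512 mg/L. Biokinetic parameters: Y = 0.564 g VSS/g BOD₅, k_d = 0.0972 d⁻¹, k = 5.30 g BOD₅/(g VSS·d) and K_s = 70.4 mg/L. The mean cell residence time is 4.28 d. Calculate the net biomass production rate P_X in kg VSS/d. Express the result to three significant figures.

P_X ≈ 477 kg VSS/d

From the Monod/SRT balance for a CMAS, S = K_s·(1+k_d θ_c)/[θ_c·(Y k − k_d) − 1] = 70.4 × (1 + 0.0972 × 4.28) / [4.28 × (0.564 × 5.30 − 0.0972) − 1] = 99.69 / 11.38 = 8.762 mg/L.
Observed yield with endogenous decay: Y_obs = Y / (1 + k_d·θ_c) = 0.564 / (1 + 0.0972 × 4.28) = 0.564 / 1.416 = 0.3983 g VSS/g BOD₅.
ΔS = 512 − 8.76 = 503.2 mg/L, so the substrate removal rate is 2380 × 503.2/1000 = 1198 kg BOD₅/d.
P_X = Y_obs · Q(S₀ − S) = 0.3983 × 1198 = 477.0 kg VSS/d.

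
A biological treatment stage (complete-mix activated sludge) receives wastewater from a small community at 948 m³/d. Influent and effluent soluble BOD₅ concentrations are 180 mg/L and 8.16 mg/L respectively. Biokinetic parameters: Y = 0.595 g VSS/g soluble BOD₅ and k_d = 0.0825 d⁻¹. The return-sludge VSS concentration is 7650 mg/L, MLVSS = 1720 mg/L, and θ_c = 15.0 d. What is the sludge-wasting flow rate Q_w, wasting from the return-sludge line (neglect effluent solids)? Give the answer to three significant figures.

Q_w ≈ 5.66 m³/d

Steady-state biomass mass balance: V·X·(1 + k_d·θ_c) = Y·Q·(S₀ − S)·θ_c, so V = 0.595 × 948 × (180 − 8.16) × 15.0 / [1720 × (1 + 0.0825 × 15.0)] = 1.45×10^6 / 3848 = 377.8 m³.
Wasting from the return line (neglecting effluent solids): Q_w = V·X / (θ_c·X_r) = 377.8 × 1720 / (15.0 × 7650) = 5.663 m³/d.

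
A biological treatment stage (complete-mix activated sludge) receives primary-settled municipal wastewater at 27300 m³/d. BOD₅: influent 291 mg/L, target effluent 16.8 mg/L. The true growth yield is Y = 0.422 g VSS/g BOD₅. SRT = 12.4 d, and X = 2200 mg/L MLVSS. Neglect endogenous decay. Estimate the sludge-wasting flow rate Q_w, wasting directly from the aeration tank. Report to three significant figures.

With k_d = 0 the design equation reduces to V = Y Q (S₀−S) θ_c / X = 0.422 × 27300 × (291 − 16.8) × 12.4 / 2200 = 17805 m³.
With mixed-liquor wasting, θ_c = V/Q_w, so Q_w = V/θ_c = 17805/12.4 = 1436 m³/d.

Q_w ≈ 1440 m³/d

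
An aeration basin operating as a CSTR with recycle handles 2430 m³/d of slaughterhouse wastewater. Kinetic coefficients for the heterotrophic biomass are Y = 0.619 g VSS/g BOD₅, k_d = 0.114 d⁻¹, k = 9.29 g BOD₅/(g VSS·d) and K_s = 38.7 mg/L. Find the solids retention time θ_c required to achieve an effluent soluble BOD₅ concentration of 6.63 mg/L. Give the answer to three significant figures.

θ_c ≈ 1.38 d

At the target effluent, Y k S/(K_s+S) = 0.619×9.29×6.63/45.33 = 0.8411 d⁻¹.
θ_c = 1/(μ − k_d) = 1/(0.8411 − 0.114) = 1/0.7271 = 1.375 d.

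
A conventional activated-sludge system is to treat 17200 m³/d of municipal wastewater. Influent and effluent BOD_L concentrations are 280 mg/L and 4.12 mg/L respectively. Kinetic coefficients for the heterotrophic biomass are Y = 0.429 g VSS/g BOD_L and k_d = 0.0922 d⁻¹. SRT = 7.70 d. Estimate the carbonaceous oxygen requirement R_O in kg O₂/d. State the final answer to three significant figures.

R_O ≈ 3050 kg O₂/d

Y_obs = Y / (1 + k_d θ_c) = 0.429 / (1 + 0.0922 × 7.70) = 0.429 / 1.710 = 0.2509.
Mass of BOD_L removed per day: Q(S₀ − S) = 17200 × 275.9 g/m³ = 4745 kg/d.
Net sludge production P_X = 0.2509 × 4745 = 1190 kg VSS/d.
Carbonaceous O₂ demand = substrate oxidised − cell-mass equivalent = 4745 − 1.42 × 1190 = 3055 kg O₂/d.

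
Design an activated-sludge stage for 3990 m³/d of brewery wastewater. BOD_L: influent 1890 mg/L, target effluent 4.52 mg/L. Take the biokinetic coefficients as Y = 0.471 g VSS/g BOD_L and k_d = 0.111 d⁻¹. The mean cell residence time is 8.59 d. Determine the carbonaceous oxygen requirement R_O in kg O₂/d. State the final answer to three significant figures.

Observed yield with endogenous decay: Y_obs = Y / (1 + k_d·θ_c) = 0.471 / (1 + 0.111 × 8.59) = 0.471 / 1.953 = 0.2411 g VSS/g BOD_L.
Q·(S₀ − S) = 3990 × (1890 − 4.52) × 10⁻³ = 7523 kg/d removed.
P_X = Y_obs·Q·(S₀ − S) = 0.2411 × 7523 = 1814 kg VSS/d.
Carbonaceous O₂ demand = substrate oxidised − cell-mass equivalent = 7523 − 1.42 × 1814 = 4947 kg O₂/d.

R_O ≈ 4950 kg O₂/d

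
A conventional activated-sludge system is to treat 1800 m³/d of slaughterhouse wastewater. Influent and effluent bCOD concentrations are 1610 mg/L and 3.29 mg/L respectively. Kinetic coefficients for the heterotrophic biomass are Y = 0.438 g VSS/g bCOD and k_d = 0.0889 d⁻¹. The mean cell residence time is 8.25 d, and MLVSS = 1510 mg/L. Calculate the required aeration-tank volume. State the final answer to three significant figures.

From the SRT design equation V = Y Q (S₀−S) θ_c / [X (1 + k_d θ_c)] = 0.438 × 1800 × (1610 − 3.29) × 8.25 / [1510 × (1 + 0.0889 × 8.25)] = 1.05×10^7 / 2617 = 3993 m³.

V ≈ 3990 m³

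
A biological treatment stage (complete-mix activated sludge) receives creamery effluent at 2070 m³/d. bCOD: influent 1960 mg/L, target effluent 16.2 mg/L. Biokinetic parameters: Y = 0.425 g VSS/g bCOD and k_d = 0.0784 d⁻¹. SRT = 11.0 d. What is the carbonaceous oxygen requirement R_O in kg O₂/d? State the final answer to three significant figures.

The observed yield is Y_obs = Y/(1 + k_d·θ_c) = 0.425 / (1 + 0.0784 × 11.0) = 0.425 / 1.862 = 0.2282 g VSS per g bCOD removed.
Mass of bCOD removed per day: Q(S₀ − S) = 2070 × 1944 g/m³ = 4024 kg/d.
P_X = Y_obs·Q·(S₀ − S) = 0.2282 × 4024 = 918.2 kg VSS/d.
Carbonaceous O₂ demand = substrate oxidised − cell-mass equivalent = 4024 − 1.42 × 918.2 = 2720 kg O₂/d.

R_O ≈ 2720 kg O₂/d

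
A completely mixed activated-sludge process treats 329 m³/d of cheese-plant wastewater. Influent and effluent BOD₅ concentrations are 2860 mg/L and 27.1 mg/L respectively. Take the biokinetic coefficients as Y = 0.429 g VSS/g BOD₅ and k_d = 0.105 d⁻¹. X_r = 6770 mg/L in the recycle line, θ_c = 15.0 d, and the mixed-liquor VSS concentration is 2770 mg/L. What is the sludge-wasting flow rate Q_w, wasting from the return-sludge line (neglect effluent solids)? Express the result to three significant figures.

Steady-state biomass mass balance: V·X·(1 + k_d·θ_c) = Y·Q·(S₀ − S)·θ_c, so V = 0.429 × 329 × (2860 − 27.1) × 15.0 / [2770 × (1 + 0.105 × 15.0)] = 6×10^6 / 7133 = 840.9 m³.
Wasting from the return line (neglecting effluent solids): Q_w = V·X / (θ_c·X_r) = 840.9 × 2770 / (15.0 × 6770) = 22.94 m³/d.

Q_w ≈ 22.9 m³/d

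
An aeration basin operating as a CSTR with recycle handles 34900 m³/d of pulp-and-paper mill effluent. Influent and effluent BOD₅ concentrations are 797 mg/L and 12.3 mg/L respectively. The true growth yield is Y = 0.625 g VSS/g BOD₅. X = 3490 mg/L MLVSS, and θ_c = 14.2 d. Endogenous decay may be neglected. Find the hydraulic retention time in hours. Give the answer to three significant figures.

τ ≈ 47.9 h

V·X = Y·Q·ΔS·θ_c gives V = 0.625 × 34900 × (797 − 12.3) × 14.2 / 3490 = 69642 m³.
τ = V/Q = 69642/34900 = 1.995 d, or 47.89 h.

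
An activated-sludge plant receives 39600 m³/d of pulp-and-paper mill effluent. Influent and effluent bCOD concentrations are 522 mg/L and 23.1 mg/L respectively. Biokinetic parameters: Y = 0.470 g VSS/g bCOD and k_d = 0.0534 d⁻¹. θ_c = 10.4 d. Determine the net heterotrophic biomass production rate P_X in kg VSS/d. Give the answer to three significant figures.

Y_obs = Y / (1 + k_d θ_c) = 0.470 / (1 + 0.0534 × 10.4) = 0.470 / 1.555 = 0.3022.
Q·(S₀ − S) = 39600 × (522 − 23.1) × 10⁻³ = 19756 kg/d removed.
Net biomass production P_X = Y_obs × Q·(S₀ − S) = 0.3022 × 19756 = 5970 kg VSS/d.

P_X ≈ 5970 kg VSS/d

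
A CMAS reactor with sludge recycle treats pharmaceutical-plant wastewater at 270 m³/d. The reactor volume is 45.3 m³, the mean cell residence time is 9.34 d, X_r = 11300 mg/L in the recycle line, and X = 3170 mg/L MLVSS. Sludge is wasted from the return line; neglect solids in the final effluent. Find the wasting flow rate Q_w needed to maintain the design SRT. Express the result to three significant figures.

θ_c = V·X/(Q_w·X_r) when wasting from the recycle, so Q_w = V·X/(θ_c·X_r) = 45.30 × 3170 / (9.34 × 11300) = 1.361 m³/d.

Q_w ≈ 1.36 m³/d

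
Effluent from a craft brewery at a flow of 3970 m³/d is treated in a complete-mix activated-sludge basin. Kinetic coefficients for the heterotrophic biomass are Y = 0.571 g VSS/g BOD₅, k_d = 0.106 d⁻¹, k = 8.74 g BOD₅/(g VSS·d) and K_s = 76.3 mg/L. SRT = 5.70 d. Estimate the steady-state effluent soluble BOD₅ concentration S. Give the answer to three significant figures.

S ≈ 4.56 mg/L

For a completely mixed reactor with recycle the Lawrence–McCarty relation gives S = K_s·(1 + k_d·θ_c) / [θ_c·(Y·k − k_d) − 1] = 76.3 × (1 + 0.106 × 5.70) / [5.70 × (0.571 × 8.74 − 0.106) − 1] = 122.4 / 26.84 = 4.560 mg/L.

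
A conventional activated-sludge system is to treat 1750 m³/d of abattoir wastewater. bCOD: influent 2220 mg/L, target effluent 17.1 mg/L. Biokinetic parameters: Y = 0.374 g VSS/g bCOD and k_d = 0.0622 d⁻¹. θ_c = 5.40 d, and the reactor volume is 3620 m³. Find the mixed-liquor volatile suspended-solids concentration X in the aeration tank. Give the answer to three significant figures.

X ≈ 1610 mg/L

Solving the biomass balance for X: X = Y Q (S₀−S) θ_c / [V (1+k_d θ_c)] = 0.374 × 1750 × (2220 − 17.1) × 5.40 / [3620 × (1 + 0.0622 × 5.40)] = 1610 mg/L.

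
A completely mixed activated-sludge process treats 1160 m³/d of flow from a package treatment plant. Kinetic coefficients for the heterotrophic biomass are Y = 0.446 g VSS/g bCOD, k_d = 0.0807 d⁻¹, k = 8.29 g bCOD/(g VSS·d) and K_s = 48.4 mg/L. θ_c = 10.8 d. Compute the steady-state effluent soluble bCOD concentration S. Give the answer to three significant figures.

Effluent substrate depends only on kinetics and SRT: S = K_s(1 + k_d θ_c) / [θ_c(Yk − k_d) − 1] = 48.4 × (1 + 0.0807 × 10.8) / [10.8 × (0.446 × 8.29 − 0.0807) − 1] = 90.58 / 38.06 = 2.380 mg/L.

S ≈ 2.38 mg/L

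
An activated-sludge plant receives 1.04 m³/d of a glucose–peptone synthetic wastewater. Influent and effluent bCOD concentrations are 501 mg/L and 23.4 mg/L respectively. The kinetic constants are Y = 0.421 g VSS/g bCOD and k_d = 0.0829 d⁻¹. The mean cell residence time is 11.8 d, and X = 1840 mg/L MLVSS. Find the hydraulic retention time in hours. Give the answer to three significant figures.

Rearranging the biomass balance for a CMAS with decay, V = Y·Q·ΔS·θ_c / [X·(1+k_d θ_c)] = 0.421 × 1.04 × (501 − 23.4) × 11.8 / [1840 × (1 + 0.0829 × 11.8)] = 2.47×10^3 / 3640 = 0.6779 m³.
HRT = V/Q = 0.6779 m³ / 1.04 m³·d⁻¹ = 0.6518 d × 24 = 15.64 h.

τ ≈ 15.6 h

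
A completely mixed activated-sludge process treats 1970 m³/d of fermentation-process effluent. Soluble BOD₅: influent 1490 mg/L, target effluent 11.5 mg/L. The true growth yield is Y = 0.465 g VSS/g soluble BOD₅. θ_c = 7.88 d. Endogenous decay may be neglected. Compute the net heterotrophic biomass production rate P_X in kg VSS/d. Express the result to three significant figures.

P_X ≈ 1350 kg VSS/d

Since k_d ≈ 0, Y_obs = Y = 0.465 g VSS/g soluble BOD₅.
Substrate removed = Q·(S₀ − S) = 1970 m³/d × (1490 − 11.5) g/m³ = 2.91×10^6 g/d = 2913 kg/d.
Biomass produced: P_X = Y_obs·Q·ΔS = 0.4650 × 2913 ≈ 1354 kg VSS/d.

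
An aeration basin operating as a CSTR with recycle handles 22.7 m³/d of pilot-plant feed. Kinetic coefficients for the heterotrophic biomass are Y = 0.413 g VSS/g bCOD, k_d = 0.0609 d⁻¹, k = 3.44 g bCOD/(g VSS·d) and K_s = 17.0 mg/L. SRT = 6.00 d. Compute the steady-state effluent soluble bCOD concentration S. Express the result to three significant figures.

S ≈ 3.24 mg/L

Effluent substrate depends only on kinetics and SRT: S = K_s(1 + k_d θ_c) / [θ_c(Yk − k_d) − 1] = 17.0 × (1 + 0.0609 × 6.00) / [6.00 × (0.413 × 3.44 − 0.0609) − 1] = 23.21 / 7.159 = 3.242 mg/L.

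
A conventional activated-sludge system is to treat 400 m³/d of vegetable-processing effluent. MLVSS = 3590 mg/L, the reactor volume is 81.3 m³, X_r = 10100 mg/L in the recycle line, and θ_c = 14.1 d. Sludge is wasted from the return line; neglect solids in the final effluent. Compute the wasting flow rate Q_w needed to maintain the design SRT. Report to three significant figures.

θ_c = V·X/(Q_w·X_r) when wasting from the recycle, so Q_w = V·X/(θ_c·X_r) = 81.30 × 3590 / (14.1 × 10100) = 2.049 m³/d.

Q_w ≈ 2.05 m³/d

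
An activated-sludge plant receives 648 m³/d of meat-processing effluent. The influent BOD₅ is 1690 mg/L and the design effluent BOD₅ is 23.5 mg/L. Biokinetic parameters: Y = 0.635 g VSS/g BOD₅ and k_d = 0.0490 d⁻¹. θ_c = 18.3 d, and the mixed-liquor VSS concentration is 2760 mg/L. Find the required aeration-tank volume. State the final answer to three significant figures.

V ≈ 2400 m³

Rearranging the biomass balance for a CMAS with decay, V = Y·Q·ΔS·θ_c / [X·(1+k_d θ_c)] = 0.635 × 648 × (1690 − 23.5) × 18.3 / [2760 × (1 + 0.0490 × 18.3)] = 1.25×10^7 / 5235 = 2397 m³.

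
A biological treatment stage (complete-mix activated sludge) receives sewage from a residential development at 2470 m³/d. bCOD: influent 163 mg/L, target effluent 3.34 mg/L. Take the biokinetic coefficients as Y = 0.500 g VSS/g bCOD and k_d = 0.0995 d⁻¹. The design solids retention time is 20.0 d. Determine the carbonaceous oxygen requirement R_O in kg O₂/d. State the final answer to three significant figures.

R_O ≈ 301 kg O₂/d

Observed yield with endogenous decay: Y_obs = Y / (1 + k_d·θ_c) = 0.500 / (1 + 0.0995 × 20.0) = 0.500 / 2.990 = 0.1672 g VSS/g bCOD.
ΔS = 163 − 3.34 = 159.7 mg/L, so the substrate removal rate is 2470 × 159.7/1000 = 394.4 kg bCOD/d.
P_X = Y_obs·Q·(S₀ − S) = 0.1672 × 394.4 = 65.95 kg VSS/d.
Carbonaceous O₂ demand = substrate oxidised − cell-mass equivalent = 394.4 − 1.42 × 65.95 = 300.7 kg O₂/d.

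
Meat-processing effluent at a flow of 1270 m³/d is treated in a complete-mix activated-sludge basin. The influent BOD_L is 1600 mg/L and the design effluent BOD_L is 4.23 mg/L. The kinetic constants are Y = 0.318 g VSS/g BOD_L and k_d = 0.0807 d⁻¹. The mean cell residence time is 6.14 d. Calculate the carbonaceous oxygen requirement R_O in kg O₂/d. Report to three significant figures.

Y_obs = Y / (1 + k_d θ_c) = 0.318 / (1 + 0.0807 × 6.14) = 0.318 / 1.495 = 0.2126.
Substrate removed = Q·(S₀ − S) = 1270 m³/d × (1600 − 4.23) g/m³ = 2.03×10^6 g/d = 2027 kg/d.
P_X = Y_obs·Q·(S₀ − S) = 0.2126 × 2027 = 430.9 kg VSS/d.
R_O = Q·ΔS − 1.42 P_X = 2027 − 611.9 = 1415 kg O₂/d.

R_O ≈ 1410 kg O₂/d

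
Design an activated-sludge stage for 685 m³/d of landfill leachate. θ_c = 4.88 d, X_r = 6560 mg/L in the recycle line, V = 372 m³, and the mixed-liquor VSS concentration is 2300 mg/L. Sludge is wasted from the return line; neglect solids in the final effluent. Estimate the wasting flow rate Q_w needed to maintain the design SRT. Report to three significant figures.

Q_w ≈ 26.7 m³/d

Wasting from the return line (neglecting effluent solids): Q_w = V·X / (θ_c·X_r) = 372.0 × 2300 / (4.88 × 6560) = 26.73 m³/d.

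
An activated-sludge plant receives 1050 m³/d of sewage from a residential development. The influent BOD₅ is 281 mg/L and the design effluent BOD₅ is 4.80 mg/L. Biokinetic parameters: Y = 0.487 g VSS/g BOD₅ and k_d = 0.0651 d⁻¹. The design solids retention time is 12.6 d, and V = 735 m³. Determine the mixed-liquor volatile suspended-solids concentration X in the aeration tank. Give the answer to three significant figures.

X ≈ 1330 mg/L

Solving the biomass balance for X: X = Y Q (S₀−S) θ_c / [V (1+k_d θ_c)] = 0.487 × 1050 × (281 − 4.80) × 12.6 / [735 × (1 + 0.0651 × 12.6)] = 1330 mg/L.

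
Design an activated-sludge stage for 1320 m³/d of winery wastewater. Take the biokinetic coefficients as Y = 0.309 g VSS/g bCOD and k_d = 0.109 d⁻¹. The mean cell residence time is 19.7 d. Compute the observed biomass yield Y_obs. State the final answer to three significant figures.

Y_obs = Y / (1 + k_d θ_c) = 0.309 / (1 + 0.109 × 19.7) = 0.309 / 3.147 = 0.09818.

Y_obs ≈ 0.0982 g VSS/g bCOD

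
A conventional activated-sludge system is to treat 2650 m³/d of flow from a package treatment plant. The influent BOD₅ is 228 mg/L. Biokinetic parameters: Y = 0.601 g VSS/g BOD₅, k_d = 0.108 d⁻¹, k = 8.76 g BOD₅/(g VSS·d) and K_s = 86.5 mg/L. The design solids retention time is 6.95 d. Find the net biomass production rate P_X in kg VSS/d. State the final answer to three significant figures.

From the Monod/SRT balance for a CMAS, S = K_s·(1+k_d θ_c)/[θ_c·(Y k − k_d) − 1] = 86.5 × (1 + 0.108 × 6.95) / [6.95 × (0.601 × 8.76 − 0.108) − 1] = 151.4 / 34.84 = 4.346 mg/L.
Correct the yield for decay: Y_obs = Y/(1 + k_d θ_c) = 0.601 / (1 + 0.108 × 6.95) = 0.601 / 1.751 = 0.3433.
ΔS = 228 − 4.35 = 223.7 mg/L, so the substrate removal rate is 2650 × 223.7/1000 = 592.7 kg BOD₅/d.
Net biomass production P_X = Y_obs × Q·(S₀ − S) = 0.3433 × 592.7 = 203.5 kg VSS/d.

P_X ≈ 203 kg VSS/d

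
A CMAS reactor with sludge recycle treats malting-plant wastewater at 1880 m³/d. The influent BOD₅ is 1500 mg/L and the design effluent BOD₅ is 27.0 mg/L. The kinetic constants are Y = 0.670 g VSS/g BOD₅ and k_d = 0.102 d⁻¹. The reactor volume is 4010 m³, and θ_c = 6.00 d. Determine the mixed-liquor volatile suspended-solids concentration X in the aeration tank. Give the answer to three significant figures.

X ≈ 1720 mg/L

X = Y·Q·ΔS·θ_c / [V·(1 + k_d θ_c)] = 0.670 × 1880 × (1500 − 27.0) × 6.00 / [4010 × (1 + 0.102 × 6.00)] = 1722 mg/L.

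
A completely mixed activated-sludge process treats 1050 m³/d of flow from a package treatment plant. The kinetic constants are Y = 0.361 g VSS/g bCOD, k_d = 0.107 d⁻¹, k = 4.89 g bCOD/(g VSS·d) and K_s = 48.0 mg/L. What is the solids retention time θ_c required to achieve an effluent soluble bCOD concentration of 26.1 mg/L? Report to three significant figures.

θ_c ≈ 1.94 d

At the target effluent, Y k S/(K_s+S) = 0.361×4.89×26.1/74.10 = 0.6218 d⁻¹.
1/θ_c = 0.6218 − 0.107 = 0.5148 d⁻¹, so θ_c = 1.943 d.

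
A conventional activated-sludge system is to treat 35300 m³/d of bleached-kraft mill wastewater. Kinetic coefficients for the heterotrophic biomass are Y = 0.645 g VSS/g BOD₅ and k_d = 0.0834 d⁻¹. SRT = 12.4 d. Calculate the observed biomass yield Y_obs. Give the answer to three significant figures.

Correct the yield for decay: Y_obs = Y/(1 + k_d θ_c) = 0.645 / (1 + 0.0834 × 12.4) = 0.645 / 2.034 = 0.3171.

Y_obs ≈ 0.317 g VSS/g BOD₅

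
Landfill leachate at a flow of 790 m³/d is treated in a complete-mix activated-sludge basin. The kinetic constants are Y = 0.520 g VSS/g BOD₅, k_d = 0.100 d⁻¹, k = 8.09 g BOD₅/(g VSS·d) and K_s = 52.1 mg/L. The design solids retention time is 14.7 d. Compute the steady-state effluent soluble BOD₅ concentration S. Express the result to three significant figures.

Effluent substrate depends only on kinetics and SRT: S = K_s(1 + k_d θ_c) / [θ_c(Yk − k_d) − 1] = 52.1 × (1 + 0.100 × 14.7) / [14.7 × (0.520 × 8.09 − 0.100) − 1] = 128.7 / 59.37 = 2.168 mg/L.

S ≈ 2.17 mg/L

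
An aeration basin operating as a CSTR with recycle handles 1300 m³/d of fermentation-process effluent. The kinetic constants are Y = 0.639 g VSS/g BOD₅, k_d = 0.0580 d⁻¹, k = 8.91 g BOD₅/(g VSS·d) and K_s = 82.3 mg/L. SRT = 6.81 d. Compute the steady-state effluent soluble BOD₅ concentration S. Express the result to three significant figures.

Effluent substrate depends only on kinetics and SRT: S = K_s(1 + k_d θ_c) / [θ_c(Yk − k_d) − 1] = 82.3 × (1 + 0.0580 × 6.81) / [6.81 × (0.639 × 8.91 − 0.0580) − 1] = 114.8 / 37.38 = 3.072 mg/L.

S ≈ 3.07 mg/L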